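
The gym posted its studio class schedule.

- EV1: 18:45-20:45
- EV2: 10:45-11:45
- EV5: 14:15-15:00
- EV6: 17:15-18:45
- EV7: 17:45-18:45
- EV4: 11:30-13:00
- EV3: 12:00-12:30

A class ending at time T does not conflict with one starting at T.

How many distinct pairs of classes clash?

Sorted by start: EV2, EV4, EV3, EV5, EV6, EV7, EV1.
EV4 starts before EV2 ends → EV2 and EV4 overlap.
EV3 starts after EV2 ends, so nothing later overlaps EV2 either.
EV3 starts before EV4 ends → EV4 and EV3 overlap.
EV5 starts after EV4 ends, so nothing later overlaps EV4 either.
EV5 starts after EV3 ends, so nothing later overlaps EV3 either.
EV6 starts after EV5 ends, so nothing later overlaps EV5 either.
EV7 starts before EV6 ends → EV6 and EV7 overlap.
EV1 starts exactly when EV6 ends (back-to-back, no overlap).
EV1 starts exactly when EV7 ends (back-to-back, no overlap).
Overlapping pairs: EV2 & EV4, EV3 & EV4, EV6 & EV7 — 3 in total.

3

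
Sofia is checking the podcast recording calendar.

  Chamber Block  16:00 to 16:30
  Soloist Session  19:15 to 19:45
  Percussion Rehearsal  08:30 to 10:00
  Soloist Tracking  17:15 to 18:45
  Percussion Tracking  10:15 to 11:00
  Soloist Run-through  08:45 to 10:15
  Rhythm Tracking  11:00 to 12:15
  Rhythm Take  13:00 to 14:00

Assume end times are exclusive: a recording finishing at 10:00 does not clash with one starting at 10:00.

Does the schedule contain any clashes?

Yes

Sorted by start: Percussion Rehearsal, Soloist Run-through, Percussion Tracking, Rhythm Tracking, Rhythm Take, Chamber Block, Soloist Tracking, Soloist Session.
Soloist Run-through starts before Percussion Rehearsal ends → Percussion Rehearsal and Soloist Run-through overlap.
That's a conflict, so the schedule is not conflict-free.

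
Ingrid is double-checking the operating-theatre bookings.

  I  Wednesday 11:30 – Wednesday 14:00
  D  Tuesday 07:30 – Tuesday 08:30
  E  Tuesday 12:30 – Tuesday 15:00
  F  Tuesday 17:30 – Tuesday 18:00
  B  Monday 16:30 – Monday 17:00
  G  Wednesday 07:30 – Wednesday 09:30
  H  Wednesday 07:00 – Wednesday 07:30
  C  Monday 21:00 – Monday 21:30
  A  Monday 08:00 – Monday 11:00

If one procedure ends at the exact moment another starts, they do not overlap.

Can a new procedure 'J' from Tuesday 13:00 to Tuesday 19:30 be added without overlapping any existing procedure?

No — it overlaps E, F

A: ends Monday 11:00 at or before J starts Tuesday 13:00 → clear.
B: ends Monday 17:00 at or before J starts Tuesday 13:00 → clear.
C: ends Monday 21:30 at or before J starts Tuesday 13:00 → clear.
D: ends Tuesday 08:30 at or before J starts Tuesday 13:00 → clear.
E: starts Tuesday 12:30 before J ends Tuesday 19:30, and ends Tuesday 15:00 after J starts Tuesday 13:00 → overlap.
F: starts Tuesday 17:30 before J ends Tuesday 19:30, and ends Tuesday 18:00 after J starts Tuesday 13:00 → overlap.
H: starts Wednesday 07:00 at or after J ends Tuesday 19:30 → clear.
G: starts Wednesday 07:30 at or after J ends Tuesday 19:30 → clear.
I: starts Wednesday 11:30 at or after J ends Tuesday 19:30 → clear.
J overlaps E, F.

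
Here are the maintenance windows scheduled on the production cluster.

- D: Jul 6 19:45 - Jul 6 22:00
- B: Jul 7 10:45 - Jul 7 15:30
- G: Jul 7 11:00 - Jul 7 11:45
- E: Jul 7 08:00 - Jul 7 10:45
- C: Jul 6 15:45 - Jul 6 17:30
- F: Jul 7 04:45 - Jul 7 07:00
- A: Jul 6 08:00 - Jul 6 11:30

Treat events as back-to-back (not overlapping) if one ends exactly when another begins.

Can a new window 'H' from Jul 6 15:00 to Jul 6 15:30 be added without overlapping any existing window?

Yes — the slot is free

A: ends Jul 6 11:30 at or before H starts Jul 6 15:00 → clear.
C: starts Jul 6 15:45 at or after H ends Jul 6 15:30 → clear.
D: starts Jul 6 19:45 at or after H ends Jul 6 15:30 → clear.
F: starts Jul 7 04:45 at or after H ends Jul 6 15:30 → clear.
E: starts Jul 7 08:00 at or after H ends Jul 6 15:30 → clear.
B: starts Jul 7 10:45 at or after H ends Jul 6 15:30 → clear.
G: starts Jul 7 11:00 at or after H ends Jul 6 15:30 → clear.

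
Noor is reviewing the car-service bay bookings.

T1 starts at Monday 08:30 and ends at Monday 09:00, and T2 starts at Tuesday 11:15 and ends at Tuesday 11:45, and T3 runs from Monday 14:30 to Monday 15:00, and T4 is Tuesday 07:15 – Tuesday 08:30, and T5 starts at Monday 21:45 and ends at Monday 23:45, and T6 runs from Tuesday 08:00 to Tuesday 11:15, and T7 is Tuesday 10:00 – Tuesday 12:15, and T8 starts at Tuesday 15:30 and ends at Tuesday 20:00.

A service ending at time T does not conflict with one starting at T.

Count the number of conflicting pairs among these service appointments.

3

Two intervals overlap when each starts before the other ends.
Sorted by start: T1, T3, T5, T4, T6, T7, T2, T8.
T3 starts after T1 ends — done with T1.
T5 starts after T3 ends — done with T3.
T4 starts after T5 ends — done with T5.
T6 starts before T4 ends → T4 and T6 overlap.
T7 starts after T4 ends — done with T4.
T7 starts before T6 ends → T6 and T7 overlap.
T2 starts exactly when T6 ends (back-to-back, no overlap) — done with T6.
T2 starts before T7 ends → T7 and T2 overlap.
T8 starts after T7 ends.
T8 starts after T2 ends.
Overlapping pairs: T2 & T7, T4 & T6, T6 & T7 — 3 in total.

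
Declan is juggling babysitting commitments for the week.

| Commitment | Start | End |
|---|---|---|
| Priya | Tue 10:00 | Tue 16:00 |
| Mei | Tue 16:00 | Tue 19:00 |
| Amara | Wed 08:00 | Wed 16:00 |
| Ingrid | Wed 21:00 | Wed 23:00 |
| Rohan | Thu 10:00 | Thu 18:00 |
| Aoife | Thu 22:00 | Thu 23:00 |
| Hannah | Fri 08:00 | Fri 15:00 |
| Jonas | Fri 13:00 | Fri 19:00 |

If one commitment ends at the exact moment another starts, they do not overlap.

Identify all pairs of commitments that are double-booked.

Sorted by start: Priya, Mei, Amara, Ingrid, Rohan, Aoife, Hannah, Jonas.
Mei starts exactly when Priya ends (back-to-back, no overlap), so Priya has no further overlaps.
Amara starts after Mei ends, so Mei has no further overlaps.
Ingrid starts after Amara ends, so Amara has no further overlaps.
Rohan starts after Ingrid ends, so Ingrid has no further overlaps.
Aoife starts after Rohan ends, so Rohan has no further overlaps.
Hannah starts after Aoife ends, so Aoife has no further overlaps.
Jonas starts before Hannah ends → Hannah and Jonas overlap.

Hannah & Jonas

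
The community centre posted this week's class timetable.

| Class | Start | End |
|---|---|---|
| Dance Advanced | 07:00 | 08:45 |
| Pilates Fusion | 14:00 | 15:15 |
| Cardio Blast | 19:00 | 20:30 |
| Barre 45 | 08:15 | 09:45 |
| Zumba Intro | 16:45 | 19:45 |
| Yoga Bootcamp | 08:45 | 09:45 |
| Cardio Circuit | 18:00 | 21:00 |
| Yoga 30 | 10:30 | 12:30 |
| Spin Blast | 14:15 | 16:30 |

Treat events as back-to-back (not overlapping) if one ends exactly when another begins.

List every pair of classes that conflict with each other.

Barre 45 & Dance Advanced, Barre 45 & Yoga Bootcamp, Cardio Blast & Cardio Circuit, Cardio Blast & Zumba Intro, Cardio Circuit & Zumba Intro, Pilates Fusion & Spin Blast

Sorted by start: Dance Advanced, Barre 45, Yoga Bootcamp, Yoga 30, Pilates Fusion, Spin Blast, Zumba Intro, Cardio Circuit, Cardio Blast.
Barre 45 starts before Dance Advanced ends → Dance Advanced and Barre 45 overlap.
Yoga Bootcamp starts exactly when Dance Advanced ends (back-to-back, no overlap) — done with Dance Advanced.
Yoga Bootcamp starts before Barre 45 ends → Barre 45 and Yoga Bootcamp overlap.
Yoga 30 starts after Barre 45 ends — done with Barre 45.
Yoga 30 starts after Yoga Bootcamp ends — done with Yoga Bootcamp.
Pilates Fusion starts after Yoga 30 ends — done with Yoga 30.
Spin Blast starts before Pilates Fusion ends → Pilates Fusion and Spin Blast overlap.
Zumba Intro starts after Pilates Fusion ends — done with Pilates Fusion.
Zumba Intro starts after Spin Blast ends — done with Spin Blast.
Cardio Circuit starts before Zumba Intro ends → Zumba Intro and Cardio Circuit overlap.
Cardio Blast starts before Zumba Intro ends → Zumba Intro and Cardio Blast overlap.
Cardio Blast starts before Cardio Circuit ends → Cardio Circuit and Cardio Blast overlap.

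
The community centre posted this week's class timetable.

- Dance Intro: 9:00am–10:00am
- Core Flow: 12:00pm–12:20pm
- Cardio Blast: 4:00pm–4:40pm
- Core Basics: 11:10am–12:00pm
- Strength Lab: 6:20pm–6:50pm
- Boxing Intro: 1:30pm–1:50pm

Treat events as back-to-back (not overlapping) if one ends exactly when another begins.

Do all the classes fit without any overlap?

Sorted by start: Dance Intro, Core Basics, Core Flow, Boxing Intro, Cardio Blast, Strength Lab.
Core Basics starts after Dance Intro ends — done with Dance Intro.
Core Flow starts exactly when Core Basics ends (back-to-back, no overlap) — done with Core Basics.
Boxing Intro starts after Core Flow ends — done with Core Flow.
Cardio Blast starts after Boxing Intro ends — done with Boxing Intro.
Strength Lab starts after Cardio Blast ends.
Every pair is clear; the schedule has no overlaps.

Yes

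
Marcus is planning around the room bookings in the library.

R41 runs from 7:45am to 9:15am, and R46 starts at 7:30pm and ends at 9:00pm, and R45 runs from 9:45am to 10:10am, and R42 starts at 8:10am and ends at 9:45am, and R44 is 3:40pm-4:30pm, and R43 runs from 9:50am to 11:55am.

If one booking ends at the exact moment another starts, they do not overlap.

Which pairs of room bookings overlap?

R41 & R42, R43 & R45

Sorted by start: R41, R42, R45, R43, R44, R46.
R42 starts before R41 ends → R41 and R42 overlap.
R45 starts after R41 ends; R41 is clear from here.
R45 starts exactly when R42 ends (back-to-back, no overlap); R42 is clear from here.
R43 starts before R45 ends → R45 and R43 overlap.
R44 starts after R45 ends; R45 is clear from here.
R44 starts after R43 ends; R43 is clear from here.
R46 starts after R44 ends.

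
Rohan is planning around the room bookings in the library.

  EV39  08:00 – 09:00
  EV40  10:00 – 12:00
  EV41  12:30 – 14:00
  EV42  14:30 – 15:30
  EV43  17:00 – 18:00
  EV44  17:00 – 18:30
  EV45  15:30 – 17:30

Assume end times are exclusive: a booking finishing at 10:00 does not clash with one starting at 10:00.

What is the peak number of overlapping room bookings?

Sweep the timeline, counting +1 at each start and −1 at each end (ends before starts at a tie):
08:00 start EV39 → 1
09:00 end EV39 → 0
10:00 start EV40 → 1
12:00 end EV40 → 0
12:30 start EV41 → 1
14:00 end EV41 → 0
14:30 start EV42 → 1
15:30 end EV42 → 0
15:30 start EV45 → 1
17:00 start EV43 → 2
17:00 start EV44 → 3
17:30 end EV45 → 2
18:00 end EV43 → 1
18:30 end EV44 → 0
Peak is 3, at 17:00 (EV43, EV44, EV45).

3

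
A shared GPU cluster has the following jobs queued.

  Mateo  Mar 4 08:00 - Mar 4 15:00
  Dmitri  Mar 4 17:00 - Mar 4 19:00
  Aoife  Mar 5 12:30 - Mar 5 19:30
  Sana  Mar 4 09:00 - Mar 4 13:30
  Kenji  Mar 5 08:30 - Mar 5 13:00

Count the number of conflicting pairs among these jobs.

2

Two intervals overlap when each starts before the other ends.
Sorted by start: Mateo, Sana, Dmitri, Kenji, Aoife.
Sana starts before Mateo ends → Mateo and Sana overlap.
Dmitri starts after Mateo ends; Mateo is clear from here.
Dmitri starts after Sana ends; Sana is clear from here.
Kenji starts after Dmitri ends; Dmitri is clear from here.
Aoife starts before Kenji ends → Kenji and Aoife overlap.
Overlapping pairs: Aoife & Kenji, Mateo & Sana — 2 in total.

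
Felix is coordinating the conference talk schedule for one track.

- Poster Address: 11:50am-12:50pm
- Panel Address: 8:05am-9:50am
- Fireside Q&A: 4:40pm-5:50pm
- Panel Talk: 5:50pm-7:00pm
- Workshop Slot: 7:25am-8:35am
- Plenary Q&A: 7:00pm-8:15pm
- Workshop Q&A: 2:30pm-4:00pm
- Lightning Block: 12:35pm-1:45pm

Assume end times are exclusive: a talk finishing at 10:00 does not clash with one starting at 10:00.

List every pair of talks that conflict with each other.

Lightning Block & Poster Address, Panel Address & Workshop Slot

Sorted by start: Workshop Slot, Panel Address, Poster Address, Lightning Block, Workshop Q&A, Fireside Q&A, Panel Talk, Plenary Q&A.
Panel Address starts before Workshop Slot ends → Workshop Slot and Panel Address overlap.
Poster Address starts after Workshop Slot ends, so Workshop Slot has no further overlaps.
Poster Address starts after Panel Address ends, so Panel Address has no further overlaps.
Lightning Block starts before Poster Address ends → Poster Address and Lightning Block overlap.
Workshop Q&A starts after Poster Address ends, so Poster Address has no further overlaps.
Workshop Q&A starts after Lightning Block ends, so Lightning Block has no further overlaps.
Fireside Q&A starts after Workshop Q&A ends, so Workshop Q&A has no further overlaps.
Panel Talk starts exactly when Fireside Q&A ends (back-to-back, no overlap), so Fireside Q&A has no further overlaps.
Plenary Q&A starts exactly when Panel Talk ends (back-to-back, no overlap).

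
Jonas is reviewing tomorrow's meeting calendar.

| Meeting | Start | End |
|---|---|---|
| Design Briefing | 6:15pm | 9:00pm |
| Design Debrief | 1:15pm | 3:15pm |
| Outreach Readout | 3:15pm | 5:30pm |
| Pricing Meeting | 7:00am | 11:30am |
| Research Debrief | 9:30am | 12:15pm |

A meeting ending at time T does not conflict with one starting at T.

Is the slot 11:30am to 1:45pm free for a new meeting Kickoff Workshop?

Pricing Meeting: ends 11:30am at or before Kickoff Workshop starts 11:30am → clear.
Research Debrief: starts 9:30am before Kickoff Workshop ends 1:45pm, and ends 12:15pm after Kickoff Workshop starts 11:30am → overlap.
Design Debrief: starts 1:15pm before Kickoff Workshop ends 1:45pm, and ends 3:15pm after Kickoff Workshop starts 11:30am → overlap.
Outreach Readout: starts 3:15pm at or after Kickoff Workshop ends 1:45pm → clear.
Design Briefing: starts 6:15pm at or after Kickoff Workshop ends 1:45pm → clear.
Kickoff Workshop overlaps Design Debrief, Research Debrief.

No — it overlaps Design Debrief, Research Debrief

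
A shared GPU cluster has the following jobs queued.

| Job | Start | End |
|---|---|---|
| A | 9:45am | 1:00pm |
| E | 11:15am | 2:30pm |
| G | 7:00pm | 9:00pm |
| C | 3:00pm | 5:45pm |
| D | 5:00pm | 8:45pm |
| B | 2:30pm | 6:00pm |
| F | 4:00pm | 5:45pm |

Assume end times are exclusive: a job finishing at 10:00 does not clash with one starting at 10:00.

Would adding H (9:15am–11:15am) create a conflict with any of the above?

A: starts 9:45am before H ends 11:15am, and ends 1:00pm after H starts 9:15am → overlap.
E: starts 11:15am at or after H ends 11:15am → clear.
B: starts 2:30pm at or after H ends 11:15am → clear.
C: starts 3:00pm at or after H ends 11:15am → clear.
F: starts 4:00pm at or after H ends 11:15am → clear.
D: starts 5:00pm at or after H ends 11:15am → clear.
G: starts 7:00pm at or after H ends 11:15am → clear.
H overlaps A.

Yes — it overlaps A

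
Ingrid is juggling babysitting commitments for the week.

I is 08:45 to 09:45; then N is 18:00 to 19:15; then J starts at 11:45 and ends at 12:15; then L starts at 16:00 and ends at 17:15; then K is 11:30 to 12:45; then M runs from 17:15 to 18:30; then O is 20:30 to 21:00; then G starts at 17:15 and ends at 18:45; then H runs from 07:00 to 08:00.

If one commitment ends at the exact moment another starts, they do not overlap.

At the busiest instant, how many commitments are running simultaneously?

Sort all start/end points and keep a running count:
07:00 start H → 1
08:00 end H → 0
08:45 start I → 1
09:45 end I → 0
11:30 start K → 1
11:45 start J → 2
12:15 end J → 1
12:45 end K → 0
16:00 start L → 1
17:15 end L → 0
17:15 start G → 1
17:15 start M → 2
18:00 start N → 3
18:30 end M → 2
18:45 end G → 1
19:15 end N → 0
20:30 start O → 1
21:00 end O → 0
Peak is 3, at 18:00 (G, M, N).

3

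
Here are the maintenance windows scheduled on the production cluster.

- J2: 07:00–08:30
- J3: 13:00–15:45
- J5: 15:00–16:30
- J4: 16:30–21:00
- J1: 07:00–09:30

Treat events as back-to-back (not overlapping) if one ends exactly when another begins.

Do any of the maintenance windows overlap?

Sorted by start: J1, J2, J3, J5, J4.
J2 starts before J1 ends → J1 and J2 overlap.
That's a conflict, so the schedule is not conflict-free.

Yes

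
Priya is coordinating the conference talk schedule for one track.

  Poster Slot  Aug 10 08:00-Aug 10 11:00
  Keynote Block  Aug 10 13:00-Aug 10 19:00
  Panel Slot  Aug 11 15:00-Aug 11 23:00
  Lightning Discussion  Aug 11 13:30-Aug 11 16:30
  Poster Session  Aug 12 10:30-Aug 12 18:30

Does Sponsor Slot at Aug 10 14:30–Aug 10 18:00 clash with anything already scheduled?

Poster Slot: ends Aug 10 11:00 at or before Sponsor Slot starts Aug 10 14:30 → clear.
Keynote Block: starts Aug 10 13:00 before Sponsor Slot ends Aug 10 18:00, and ends Aug 10 19:00 after Sponsor Slot starts Aug 10 14:30 → overlap.
Lightning Discussion: starts Aug 11 13:30 at or after Sponsor Slot ends Aug 10 18:00 → clear.
Panel Slot: starts Aug 11 15:00 at or after Sponsor Slot ends Aug 10 18:00 → clear.
Poster Session: starts Aug 12 10:30 at or after Sponsor Slot ends Aug 10 18:00 → clear.
Sponsor Slot overlaps Keynote Block.

Yes — it overlaps Keynote Block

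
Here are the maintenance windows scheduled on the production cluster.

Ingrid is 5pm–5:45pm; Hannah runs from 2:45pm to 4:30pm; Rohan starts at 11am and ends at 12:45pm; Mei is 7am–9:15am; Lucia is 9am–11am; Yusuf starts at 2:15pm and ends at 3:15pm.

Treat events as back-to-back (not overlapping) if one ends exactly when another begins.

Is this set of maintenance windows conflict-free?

Sorted by start: Mei, Lucia, Rohan, Yusuf, Hannah, Ingrid.
Lucia starts before Mei ends → Mei and Lucia overlap.
That's a conflict, so the schedule is not conflict-free.

No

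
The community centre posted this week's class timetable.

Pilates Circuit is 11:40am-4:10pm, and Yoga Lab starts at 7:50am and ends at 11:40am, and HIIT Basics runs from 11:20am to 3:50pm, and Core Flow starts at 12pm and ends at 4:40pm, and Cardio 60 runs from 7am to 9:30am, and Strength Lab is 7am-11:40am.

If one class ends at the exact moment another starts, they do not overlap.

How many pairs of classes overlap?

8

Check each pair: they overlap iff neither finishes before the other starts.
Sorted by start: Cardio 60, Strength Lab, Yoga Lab, HIIT Basics, Pilates Circuit, Core Flow.
Strength Lab starts before Cardio 60 ends → Cardio 60 and Strength Lab overlap.
Yoga Lab starts before Cardio 60 ends → Cardio 60 and Yoga Lab overlap.
HIIT Basics starts after Cardio 60 ends; Cardio 60 is clear from here.
Yoga Lab starts before Strength Lab ends → Strength Lab and Yoga Lab overlap.
HIIT Basics starts before Strength Lab ends → Strength Lab and HIIT Basics overlap.
Pilates Circuit starts exactly when Strength Lab ends (back-to-back, no overlap); Strength Lab is clear from here.
HIIT Basics starts before Yoga Lab ends → Yoga Lab and HIIT Basics overlap.
Pilates Circuit starts exactly when Yoga Lab ends (back-to-back, no overlap); Yoga Lab is clear from here.
Pilates Circuit starts before HIIT Basics ends → HIIT Basics and Pilates Circuit overlap.
Core Flow starts before HIIT Basics ends → HIIT Basics and Core Flow overlap.
Core Flow starts before Pilates Circuit ends → Pilates Circuit and Core Flow overlap.
Overlapping pairs: Cardio 60 & Strength Lab, Cardio 60 & Yoga Lab, Core Flow & HIIT Basics, Core Flow & Pilates Circuit, HIIT Basics & Pilates Circuit, HIIT Basics & Strength Lab, HIIT Basics & Yoga Lab, Strength Lab & Yoga Lab — 8 in total.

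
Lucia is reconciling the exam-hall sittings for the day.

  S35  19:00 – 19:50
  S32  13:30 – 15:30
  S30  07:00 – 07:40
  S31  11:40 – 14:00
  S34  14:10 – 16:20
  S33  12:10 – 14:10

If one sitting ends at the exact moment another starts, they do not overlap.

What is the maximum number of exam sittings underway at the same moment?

Walk through starts and ends in time order (an end at T is processed before a start at T):
07:00 start S30 → 1
07:40 end S30 → 0
11:40 start S31 → 1
12:10 start S33 → 2
13:30 start S32 → 3
14:00 end S31 → 2
14:10 end S33 → 1
14:10 start S34 → 2
15:30 end S32 → 1
16:20 end S34 → 0
19:00 start S35 → 1
19:50 end S35 → 0
Peak is 3, at 13:30 (S31, S32, S33).

3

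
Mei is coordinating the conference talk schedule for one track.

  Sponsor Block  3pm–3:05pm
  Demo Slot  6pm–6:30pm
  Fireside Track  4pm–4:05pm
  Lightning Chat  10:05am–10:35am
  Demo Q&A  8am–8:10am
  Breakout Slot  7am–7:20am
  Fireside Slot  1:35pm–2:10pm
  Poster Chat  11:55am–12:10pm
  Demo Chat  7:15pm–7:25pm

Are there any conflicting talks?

No

Sorted by start: Breakout Slot, Demo Q&A, Lightning Chat, Poster Chat, Fireside Slot, Sponsor Block, Fireside Track, Demo Slot, Demo Chat.
Demo Q&A starts after Breakout Slot ends, so nothing later overlaps Breakout Slot either.
Lightning Chat starts after Demo Q&A ends, so nothing later overlaps Demo Q&A either.
Poster Chat starts after Lightning Chat ends, so nothing later overlaps Lightning Chat either.
Fireside Slot starts after Poster Chat ends, so nothing later overlaps Poster Chat either.
Sponsor Block starts after Fireside Slot ends, so nothing later overlaps Fireside Slot either.
Fireside Track starts after Sponsor Block ends, so nothing later overlaps Sponsor Block either.
Demo Slot starts after Fireside Track ends, so nothing later overlaps Fireside Track either.
Demo Chat starts after Demo Slot ends.
Every pair is clear; the schedule has no overlaps.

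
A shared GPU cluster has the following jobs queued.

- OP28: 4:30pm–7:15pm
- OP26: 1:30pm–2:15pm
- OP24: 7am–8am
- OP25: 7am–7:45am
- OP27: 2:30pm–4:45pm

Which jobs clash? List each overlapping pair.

OP24 & OP25, OP27 & OP28

Two intervals overlap when each starts before the other ends.
Sorted by start: OP24, OP25, OP26, OP27, OP28.
OP25 starts before OP24 ends → OP24 and OP25 overlap.
OP26 starts after OP24 ends — done with OP24.
OP26 starts after OP25 ends — done with OP25.
OP27 starts after OP26 ends — done with OP26.
OP28 starts before OP27 ends → OP27 and OP28 overlap.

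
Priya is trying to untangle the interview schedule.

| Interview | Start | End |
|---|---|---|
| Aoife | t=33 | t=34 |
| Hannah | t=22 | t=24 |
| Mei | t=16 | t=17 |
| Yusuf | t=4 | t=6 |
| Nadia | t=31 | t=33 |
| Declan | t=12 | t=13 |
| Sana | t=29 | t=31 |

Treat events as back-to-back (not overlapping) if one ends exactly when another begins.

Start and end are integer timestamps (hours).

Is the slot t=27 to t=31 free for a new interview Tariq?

Yusuf: ends t=6 at or before Tariq starts t=27 → clear.
Declan: ends t=13 at or before Tariq starts t=27 → clear.
Mei: ends t=17 at or before Tariq starts t=27 → clear.
Hannah: ends t=24 at or before Tariq starts t=27 → clear.
Sana: starts t=29 before Tariq ends t=31, and ends t=31 after Tariq starts t=27 → overlap.
Nadia: starts t=31 at or after Tariq ends t=31 → clear.
Aoife: starts t=33 at or after Tariq ends t=31 → clear.
Tariq overlaps Sana.

No — it overlaps Sana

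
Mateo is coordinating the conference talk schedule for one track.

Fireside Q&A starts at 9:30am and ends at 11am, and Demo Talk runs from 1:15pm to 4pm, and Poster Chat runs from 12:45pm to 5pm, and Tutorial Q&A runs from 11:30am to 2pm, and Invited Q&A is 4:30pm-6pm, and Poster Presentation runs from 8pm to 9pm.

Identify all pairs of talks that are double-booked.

Demo Talk & Poster Chat, Demo Talk & Tutorial Q&A, Invited Q&A & Poster Chat, Poster Chat & Tutorial Q&A

Sorted by start: Fireside Q&A, Tutorial Q&A, Poster Chat, Demo Talk, Invited Q&A, Poster Presentation.
Tutorial Q&A starts after Fireside Q&A ends, so nothing later overlaps Fireside Q&A either.
Poster Chat starts before Tutorial Q&A ends → Tutorial Q&A and Poster Chat overlap.
Demo Talk starts before Tutorial Q&A ends → Tutorial Q&A and Demo Talk overlap.
Invited Q&A starts after Tutorial Q&A ends, so nothing later overlaps Tutorial Q&A either.
Demo Talk starts before Poster Chat ends → Poster Chat and Demo Talk overlap.
Invited Q&A starts before Poster Chat ends → Poster Chat and Invited Q&A overlap.
Poster Presentation starts after Poster Chat ends.
Invited Q&A starts after Demo Talk ends, so nothing later overlaps Demo Talk either.
Poster Presentation starts after Invited Q&A ends.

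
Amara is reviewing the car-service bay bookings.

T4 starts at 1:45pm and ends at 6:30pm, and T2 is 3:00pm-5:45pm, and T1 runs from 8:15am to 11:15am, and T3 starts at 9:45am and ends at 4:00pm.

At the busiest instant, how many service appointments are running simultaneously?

Sweep the timeline, counting +1 at each start and −1 at each end (ends before starts at a tie):
8:15am start T1 → 1
9:45am start T3 → 2
11:15am end T1 → 1
1:45pm start T4 → 2
3:00pm start T2 → 3
4:00pm end T3 → 2
5:45pm end T2 → 1
6:30pm end T4 → 0
Peak is 3, at 3:00pm (T2, T3, T4).

3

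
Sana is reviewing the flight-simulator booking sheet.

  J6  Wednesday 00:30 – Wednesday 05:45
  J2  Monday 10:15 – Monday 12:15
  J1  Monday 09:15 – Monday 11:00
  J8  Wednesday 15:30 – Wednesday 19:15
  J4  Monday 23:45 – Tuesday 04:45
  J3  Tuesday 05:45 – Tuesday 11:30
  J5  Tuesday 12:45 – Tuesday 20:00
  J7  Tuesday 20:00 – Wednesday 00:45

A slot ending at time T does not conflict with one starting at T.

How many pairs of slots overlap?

2

Sorted by start: J1, J2, J4, J3, J5, J7, J6, J8.
J2 starts before J1 ends → J1 and J2 overlap.
J4 starts after J1 ends — done with J1.
J4 starts after J2 ends — done with J2.
J3 starts after J4 ends — done with J4.
J5 starts after J3 ends — done with J3.
J7 starts exactly when J5 ends (back-to-back, no overlap) — done with J5.
J6 starts before J7 ends → J7 and J6 overlap.
J8 starts after J7 ends.
J8 starts after J6 ends.
Overlapping pairs: J1 & J2, J6 & J7 — 2 in total.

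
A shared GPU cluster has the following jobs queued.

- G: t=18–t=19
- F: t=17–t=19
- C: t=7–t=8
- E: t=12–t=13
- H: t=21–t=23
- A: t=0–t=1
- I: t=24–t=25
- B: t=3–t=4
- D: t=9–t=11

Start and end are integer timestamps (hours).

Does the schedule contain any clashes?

Yes

Sorted by start: A, B, C, D, E, F, G, H, I.
B starts after A ends — done with A.
C starts after B ends — done with B.
D starts after C ends — done with C.
E starts after D ends — done with D.
F starts after E ends — done with E.
G starts before F ends → F and G overlap.
That's a conflict, so the schedule is not conflict-free.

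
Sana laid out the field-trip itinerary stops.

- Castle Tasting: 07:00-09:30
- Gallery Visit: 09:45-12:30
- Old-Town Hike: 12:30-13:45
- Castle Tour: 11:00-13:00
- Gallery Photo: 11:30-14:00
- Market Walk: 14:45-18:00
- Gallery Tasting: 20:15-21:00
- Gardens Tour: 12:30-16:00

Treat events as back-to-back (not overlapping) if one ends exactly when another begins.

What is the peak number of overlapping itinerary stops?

4

Sort all start/end points and keep a running count:
07:00 start Castle Tasting → 1
09:30 end Castle Tasting → 0
09:45 start Gallery Visit → 1
11:00 start Castle Tour → 2
11:30 start Gallery Photo → 3
12:30 end Gallery Visit → 2
12:30 start Gardens Tour → 3
12:30 start Old-Town Hike → 4
13:00 end Castle Tour → 3
13:45 end Old-Town Hike → 2
14:00 end Gallery Photo → 1
14:45 start Market Walk → 2
16:00 end Gardens Tour → 1
18:00 end Market Walk → 0
20:15 start Gallery Tasting → 1
21:00 end Gallery Tasting → 0
Peak is 4, at 12:30 (Castle Tour, Gallery Photo, Gardens Tour, Old-Town Hike).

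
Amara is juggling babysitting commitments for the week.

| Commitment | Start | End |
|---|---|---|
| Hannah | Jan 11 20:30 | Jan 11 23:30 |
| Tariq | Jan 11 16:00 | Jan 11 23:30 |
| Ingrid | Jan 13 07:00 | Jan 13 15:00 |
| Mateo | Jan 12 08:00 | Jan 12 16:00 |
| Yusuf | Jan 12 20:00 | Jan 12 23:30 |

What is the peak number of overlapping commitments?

2

Sort all start/end points and keep a running count:
Jan 11 16:00 start Tariq → 1
Jan 11 20:30 start Hannah → 2
Jan 11 23:30 end Hannah → 1
Jan 11 23:30 end Tariq → 0
Jan 12 08:00 start Mateo → 1
Jan 12 16:00 end Mateo → 0
Jan 12 20:00 start Yusuf → 1
Jan 12 23:30 end Yusuf → 0
Jan 13 07:00 start Ingrid → 1
Jan 13 15:00 end Ingrid → 0
Peak is 2, at Jan 11 20:30 (Hannah, Tariq).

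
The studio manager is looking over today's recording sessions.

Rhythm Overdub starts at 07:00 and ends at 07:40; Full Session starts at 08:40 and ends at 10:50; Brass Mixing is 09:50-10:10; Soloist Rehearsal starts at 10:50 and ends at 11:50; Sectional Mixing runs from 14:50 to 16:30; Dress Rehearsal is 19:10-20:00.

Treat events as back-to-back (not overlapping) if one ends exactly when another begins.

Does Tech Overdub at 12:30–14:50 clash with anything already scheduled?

Rhythm Overdub: ends 07:40 at or before Tech Overdub starts 12:30 → clear.
Full Session: ends 10:50 at or before Tech Overdub starts 12:30 → clear.
Brass Mixing: ends 10:10 at or before Tech Overdub starts 12:30 → clear.
Soloist Rehearsal: ends 11:50 at or before Tech Overdub starts 12:30 → clear.
Sectional Mixing: starts 14:50 at or after Tech Overdub ends 14:50 → clear.
Dress Rehearsal: starts 19:10 at or after Tech Overdub ends 14:50 → clear.

No — it doesn't clash with anything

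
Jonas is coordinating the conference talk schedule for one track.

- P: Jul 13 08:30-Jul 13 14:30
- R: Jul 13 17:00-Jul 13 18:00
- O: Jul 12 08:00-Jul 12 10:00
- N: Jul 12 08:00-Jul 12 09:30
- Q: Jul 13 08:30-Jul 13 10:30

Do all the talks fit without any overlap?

No

Check each pair: they overlap iff neither finishes before the other starts.
Sorted by start: N, O, P, Q, R.
O starts before N ends → N and O overlap.
That's a conflict, so the schedule is not conflict-free.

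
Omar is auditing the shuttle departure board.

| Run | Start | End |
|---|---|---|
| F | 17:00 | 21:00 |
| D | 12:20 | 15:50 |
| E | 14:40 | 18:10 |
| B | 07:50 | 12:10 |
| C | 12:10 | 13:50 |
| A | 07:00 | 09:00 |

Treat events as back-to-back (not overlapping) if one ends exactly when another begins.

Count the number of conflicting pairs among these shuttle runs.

Sorted by start: A, B, C, D, E, F.
B starts before A ends → A and B overlap.
C starts after A ends; A is clear from here.
C starts exactly when B ends (back-to-back, no overlap); B is clear from here.
D starts before C ends → C and D overlap.
E starts after C ends; C is clear from here.
E starts before D ends → D and E overlap.
F starts after D ends.
F starts before E ends → E and F overlap.
Overlapping pairs: A & B, C & D, D & E, E & F — 4 in total.

4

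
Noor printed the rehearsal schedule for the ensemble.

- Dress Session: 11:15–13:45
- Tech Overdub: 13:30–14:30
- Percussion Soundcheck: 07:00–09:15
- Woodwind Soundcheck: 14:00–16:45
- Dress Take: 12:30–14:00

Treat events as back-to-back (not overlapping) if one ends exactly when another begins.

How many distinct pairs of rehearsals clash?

4

Sorted by start: Percussion Soundcheck, Dress Session, Dress Take, Tech Overdub, Woodwind Soundcheck.
Dress Session starts after Percussion Soundcheck ends, so nothing later overlaps Percussion Soundcheck either.
Dress Take starts before Dress Session ends → Dress Session and Dress Take overlap.
Tech Overdub starts before Dress Session ends → Dress Session and Tech Overdub overlap.
Woodwind Soundcheck starts after Dress Session ends.
Tech Overdub starts before Dress Take ends → Dress Take and Tech Overdub overlap.
Woodwind Soundcheck starts exactly when Dress Take ends (back-to-back, no overlap).
Woodwind Soundcheck starts before Tech Overdub ends → Tech Overdub and Woodwind Soundcheck overlap.
Overlapping pairs: Dress Session & Dress Take, Dress Session & Tech Overdub, Dress Take & Tech Overdub, Tech Overdub & Woodwind Soundcheck — 4 in total.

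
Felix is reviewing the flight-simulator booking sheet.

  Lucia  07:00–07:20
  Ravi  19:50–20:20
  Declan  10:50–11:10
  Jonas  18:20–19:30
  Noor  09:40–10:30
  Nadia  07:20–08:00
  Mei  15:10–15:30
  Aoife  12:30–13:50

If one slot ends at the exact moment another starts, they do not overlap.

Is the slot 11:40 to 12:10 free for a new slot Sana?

Yes — the slot is free

Lucia: ends 07:20 at or before Sana starts 11:40 → clear.
Nadia: ends 08:00 at or before Sana starts 11:40 → clear.
Noor: ends 10:30 at or before Sana starts 11:40 → clear.
Declan: ends 11:10 at or before Sana starts 11:40 → clear.
Aoife: starts 12:30 at or after Sana ends 12:10 → clear.
Mei: starts 15:10 at or after Sana ends 12:10 → clear.
Jonas: starts 18:20 at or after Sana ends 12:10 → clear.
Ravi: starts 19:50 at or after Sana ends 12:10 → clear.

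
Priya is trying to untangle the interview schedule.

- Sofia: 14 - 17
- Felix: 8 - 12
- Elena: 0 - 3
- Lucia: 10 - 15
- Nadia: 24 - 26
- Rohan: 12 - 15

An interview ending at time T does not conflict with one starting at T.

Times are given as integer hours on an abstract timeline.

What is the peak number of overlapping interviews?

Sort all start/end points and keep a running count:
0 start Elena → 1
3 end Elena → 0
8 start Felix → 1
10 start Lucia → 2
12 end Felix → 1
12 start Rohan → 2
14 start Sofia → 3
15 end Lucia → 2
15 end Rohan → 1
17 end Sofia → 0
24 start Nadia → 1
26 end Nadia → 0
Peak is 3, at 14 (Lucia, Rohan, Sofia).

3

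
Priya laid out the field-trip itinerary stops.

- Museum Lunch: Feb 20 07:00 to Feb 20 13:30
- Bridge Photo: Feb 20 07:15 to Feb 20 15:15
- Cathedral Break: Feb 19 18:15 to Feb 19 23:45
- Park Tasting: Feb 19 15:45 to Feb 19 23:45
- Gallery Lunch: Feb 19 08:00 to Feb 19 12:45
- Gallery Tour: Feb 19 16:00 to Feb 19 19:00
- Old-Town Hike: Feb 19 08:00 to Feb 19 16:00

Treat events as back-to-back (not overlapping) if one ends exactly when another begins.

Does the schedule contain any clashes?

Yes

Sorted by start: Old-Town Hike, Gallery Lunch, Park Tasting, Gallery Tour, Cathedral Break, Museum Lunch, Bridge Photo.
Gallery Lunch starts before Old-Town Hike ends → Old-Town Hike and Gallery Lunch overlap.
That's a conflict, so the schedule is not conflict-free.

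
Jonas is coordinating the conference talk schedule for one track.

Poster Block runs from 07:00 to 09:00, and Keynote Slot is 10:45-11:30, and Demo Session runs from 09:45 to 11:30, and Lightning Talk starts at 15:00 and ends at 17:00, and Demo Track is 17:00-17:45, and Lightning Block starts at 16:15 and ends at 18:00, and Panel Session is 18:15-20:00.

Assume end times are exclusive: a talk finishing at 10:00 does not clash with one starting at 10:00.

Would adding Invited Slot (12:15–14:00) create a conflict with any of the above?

Poster Block: ends 09:00 at or before Invited Slot starts 12:15 → clear.
Demo Session: ends 11:30 at or before Invited Slot starts 12:15 → clear.
Keynote Slot: ends 11:30 at or before Invited Slot starts 12:15 → clear.
Lightning Talk: starts 15:00 at or after Invited Slot ends 14:00 → clear.
Lightning Block: starts 16:15 at or after Invited Slot ends 14:00 → clear.
Demo Track: starts 17:00 at or after Invited Slot ends 14:00 → clear.
Panel Session: starts 18:15 at or after Invited Slot ends 14:00 → clear.

No — it doesn't clash with anything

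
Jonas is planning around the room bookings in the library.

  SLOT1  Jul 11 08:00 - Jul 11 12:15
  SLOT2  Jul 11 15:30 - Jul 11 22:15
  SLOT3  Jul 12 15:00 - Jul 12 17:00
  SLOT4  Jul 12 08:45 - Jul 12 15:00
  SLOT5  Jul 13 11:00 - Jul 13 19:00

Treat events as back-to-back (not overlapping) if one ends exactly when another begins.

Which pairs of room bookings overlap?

no conflicts

Sorted by start: SLOT1, SLOT2, SLOT4, SLOT3, SLOT5.
SLOT2 starts after SLOT1 ends, so SLOT1 has no further overlaps.
SLOT4 starts after SLOT2 ends, so SLOT2 has no further overlaps.
SLOT3 starts exactly when SLOT4 ends (back-to-back, no overlap), so SLOT4 has no further overlaps.
SLOT5 starts after SLOT3 ends.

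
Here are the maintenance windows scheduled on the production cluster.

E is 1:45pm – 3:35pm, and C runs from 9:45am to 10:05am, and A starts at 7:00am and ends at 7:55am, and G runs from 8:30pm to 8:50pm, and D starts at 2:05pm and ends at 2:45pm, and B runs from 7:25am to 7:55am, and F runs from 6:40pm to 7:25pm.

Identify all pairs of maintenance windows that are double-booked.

A & B, D & E

Check each pair: they overlap iff neither finishes before the other starts.
Sorted by start: A, B, C, E, D, F, G.
B starts before A ends → A and B overlap.
C starts after A ends — done with A.
C starts after B ends — done with B.
E starts after C ends — done with C.
D starts before E ends → E and D overlap.
F starts after E ends — done with E.
F starts after D ends — done with D.
G starts after F ends.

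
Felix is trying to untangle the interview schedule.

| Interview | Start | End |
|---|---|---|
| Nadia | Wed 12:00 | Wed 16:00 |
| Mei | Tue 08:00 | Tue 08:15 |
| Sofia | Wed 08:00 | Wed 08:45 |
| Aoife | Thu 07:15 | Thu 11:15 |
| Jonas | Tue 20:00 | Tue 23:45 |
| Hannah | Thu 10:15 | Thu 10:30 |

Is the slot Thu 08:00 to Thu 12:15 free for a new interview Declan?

No — it overlaps Aoife, Hannah

Mei: ends Tue 08:15 at or before Declan starts Thu 08:00 → clear.
Jonas: ends Tue 23:45 at or before Declan starts Thu 08:00 → clear.
Sofia: ends Wed 08:45 at or before Declan starts Thu 08:00 → clear.
Nadia: ends Wed 16:00 at or before Declan starts Thu 08:00 → clear.
Aoife: starts Thu 07:15 before Declan ends Thu 12:15, and ends Thu 11:15 after Declan starts Thu 08:00 → overlap.
Hannah: starts Thu 10:15 before Declan ends Thu 12:15, and ends Thu 10:30 after Declan starts Thu 08:00 → overlap.
Declan overlaps Aoife, Hannah.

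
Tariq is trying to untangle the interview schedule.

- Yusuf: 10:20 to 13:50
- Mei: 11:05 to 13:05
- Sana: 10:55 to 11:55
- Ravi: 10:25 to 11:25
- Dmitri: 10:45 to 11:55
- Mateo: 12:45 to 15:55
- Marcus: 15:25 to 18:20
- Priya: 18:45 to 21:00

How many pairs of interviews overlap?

13

Two intervals overlap when each starts before the other ends.
Sorted by start: Yusuf, Ravi, Dmitri, Sana, Mei, Mateo, Marcus, Priya.
Ravi starts before Yusuf ends → Yusuf and Ravi overlap.
Dmitri starts before Yusuf ends → Yusuf and Dmitri overlap.
Sana starts before Yusuf ends → Yusuf and Sana overlap.
Mei starts before Yusuf ends → Yusuf and Mei overlap.
Mateo starts before Yusuf ends → Yusuf and Mateo overlap.
Marcus starts after Yusuf ends — done with Yusuf.
Dmitri starts before Ravi ends → Ravi and Dmitri overlap.
Sana starts before Ravi ends → Ravi and Sana overlap.
Mei starts before Ravi ends → Ravi and Mei overlap.
Mateo starts after Ravi ends — done with Ravi.
Sana starts before Dmitri ends → Dmitri and Sana overlap.
Mei starts before Dmitri ends → Dmitri and Mei overlap.
Mateo starts after Dmitri ends — done with Dmitri.
Mei starts before Sana ends → Sana and Mei overlap.
Mateo starts after Sana ends — done with Sana.
Mateo starts before Mei ends → Mei and Mateo overlap.
Marcus starts after Mei ends — done with Mei.
Marcus starts before Mateo ends → Mateo and Marcus overlap.
Priya starts after Mateo ends.
Priya starts after Marcus ends.
Overlapping pairs: Dmitri & Mei, Dmitri & Ravi, Dmitri & Sana, Dmitri & Yusuf, Marcus & Mateo, Mateo & Mei, Mateo & Yusuf, Mei & Ravi, Mei & Sana, Mei & Yusuf, Ravi & Sana, Ravi & Yusuf, Sana & Yusuf — 13 in total.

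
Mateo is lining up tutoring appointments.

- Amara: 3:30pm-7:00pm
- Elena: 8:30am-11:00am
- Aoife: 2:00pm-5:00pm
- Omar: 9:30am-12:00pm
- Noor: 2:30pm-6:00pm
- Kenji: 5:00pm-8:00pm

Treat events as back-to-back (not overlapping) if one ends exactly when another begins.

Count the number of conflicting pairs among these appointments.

Sorted by start: Elena, Omar, Aoife, Noor, Amara, Kenji.
Omar starts before Elena ends → Elena and Omar overlap.
Aoife starts after Elena ends; Elena is clear from here.
Aoife starts after Omar ends; Omar is clear from here.
Noor starts before Aoife ends → Aoife and Noor overlap.
Amara starts before Aoife ends → Aoife and Amara overlap.
Kenji starts exactly when Aoife ends (back-to-back, no overlap).
Amara starts before Noor ends → Noor and Amara overlap.
Kenji starts before Noor ends → Noor and Kenji overlap.
Kenji starts before Amara ends → Amara and Kenji overlap.
Overlapping pairs: Amara & Aoife, Amara & Kenji, Amara & Noor, Aoife & Noor, Elena & Omar, Kenji & Noor — 6 in total.

6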